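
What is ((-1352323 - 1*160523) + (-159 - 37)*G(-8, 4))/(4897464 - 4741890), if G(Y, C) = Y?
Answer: -17573/1809 ≈ -9.7142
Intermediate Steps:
((-1352323 - 1*160523) + (-159 - 37)*G(-8, 4))/(4897464 - 4741890) = ((-1352323 - 1*160523) + (-159 - 37)*(-8))/(4897464 - 4741890) = ((-1352323 - 160523) - 196*(-8))/155574 = (-1512846 + 1568)*(1/155574) = -1511278*1/155574 = -17573/1809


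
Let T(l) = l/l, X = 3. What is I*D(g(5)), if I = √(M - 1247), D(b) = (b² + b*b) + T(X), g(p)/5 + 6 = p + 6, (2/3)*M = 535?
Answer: 1251*I*√1778/2 ≈ 26375.0*I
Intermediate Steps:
M = 1605/2 (M = (3/2)*535 = 1605/2 ≈ 802.50)
g(p) = 5*p (g(p) = -30 + 5*(p + 6) = -30 + 5*(6 + p) = -30 + (30 + 5*p) = 5*p)
T(l) = 1
D(b) = 1 + 2*b² (D(b) = (b² + b*b) + 1 = (b² + b²) + 1 = 2*b² + 1 = 1 + 2*b²)
I = I*√1778/2 (I = √(1605/2 - 1247) = √(-889/2) = I*√1778/2 ≈ 21.083*I)
I*D(g(5)) = (I*√1778/2)*(1 + 2*(5*5)²) = (I*√1778/2)*(1 + 2*25²) = (I*√1778/2)*(1 + 2*625) = (I*√1778/2)*(1 + 1250) = (I*√1778/2)*1251 = 1251*I*√1778/2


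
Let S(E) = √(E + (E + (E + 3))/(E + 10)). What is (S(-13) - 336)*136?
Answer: -45696 + 544*I*√3/3 ≈ -45696.0 + 314.08*I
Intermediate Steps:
S(E) = √(E + (3 + 2*E)/(10 + E)) (S(E) = √(E + (E + (3 + E))/(10 + E)) = √(E + (3 + 2*E)/(10 + E)))
(S(-13) - 336)*136 = (√((3 + (-13)² + 12*(-13))/(10 - 13)) - 336)*136 = (√((3 + 169 - 156)/(-3)) - 336)*136 = (√(-⅓*16) - 336)*136 = (√(-16/3) - 336)*136 = (4*I*√3/3 - 336)*136 = (-336 + 4*I*√3/3)*136 = -45696 + 544*I*√3/3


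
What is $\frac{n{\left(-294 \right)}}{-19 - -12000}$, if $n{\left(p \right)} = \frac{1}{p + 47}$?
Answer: $- \frac{1}{2959307} \approx -3.3792 \cdot 10^{-7}$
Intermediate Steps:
$n{\left(p \right)} = \frac{1}{47 + p}$
$\frac{n{\left(-294 \right)}}{-19 - -12000} = \frac{1}{\left(47 - 294\right) \left(-19 - -12000\right)} = \frac{1}{\left(-247\right) \left(-19 + 12000\right)} = - \frac{1}{247 \cdot 11981} = \left(- \frac{1}{247}\right) \frac{1}{11981} = - \frac{1}{2959307}$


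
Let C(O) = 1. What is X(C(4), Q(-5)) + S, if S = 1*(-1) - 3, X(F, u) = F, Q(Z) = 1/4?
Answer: -3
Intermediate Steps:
Q(Z) = ¼
S = -4 (S = -1 - 3 = -4)
X(C(4), Q(-5)) + S = 1 - 4 = -3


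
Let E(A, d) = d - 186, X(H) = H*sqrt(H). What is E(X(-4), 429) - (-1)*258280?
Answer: 258523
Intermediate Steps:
X(H) = H**(3/2)
E(A, d) = -186 + d
E(X(-4), 429) - (-1)*258280 = (-186 + 429) - (-1)*258280 = 243 - 1*(-258280) = 243 + 258280 = 258523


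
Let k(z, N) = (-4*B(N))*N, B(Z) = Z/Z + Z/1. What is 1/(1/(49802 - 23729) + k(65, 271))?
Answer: -26073/7687571903 ≈ -3.3916e-6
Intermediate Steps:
B(Z) = 1 + Z (B(Z) = 1 + Z*1 = 1 + Z)
k(z, N) = N*(-4 - 4*N) (k(z, N) = (-4*(1 + N))*N = (-4 - 4*N)*N = N*(-4 - 4*N))
1/(1/(49802 - 23729) + k(65, 271)) = 1/(1/(49802 - 23729) - 4*271*(1 + 271)) = 1/(1/26073 - 4*271*272) = 1/(1/26073 - 294848) = 1/(-7687571903/26073) = -26073/7687571903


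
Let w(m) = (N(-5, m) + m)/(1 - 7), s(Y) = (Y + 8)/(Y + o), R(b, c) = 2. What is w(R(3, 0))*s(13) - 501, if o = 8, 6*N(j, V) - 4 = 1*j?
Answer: -18047/36 ≈ -501.31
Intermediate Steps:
N(j, V) = ⅔ + j/6 (N(j, V) = ⅔ + (1*j)/6 = ⅔ + j/6)
s(Y) = 1 (s(Y) = (Y + 8)/(Y + 8) = (8 + Y)/(8 + Y) = 1)
w(m) = 1/36 - m/6 (w(m) = ((⅔ + (⅙)*(-5)) + m)/(1 - 7) = ((⅔ - ⅚) + m)/(-6) = (-⅙ + m)*(-⅙) = 1/36 - m/6)
w(R(3, 0))*s(13) - 501 = (1/36 - ⅙*2)*1 - 501 = (1/36 - ⅓)*1 - 501 = -11/36*1 - 501 = -11/36 - 501 = -18047/36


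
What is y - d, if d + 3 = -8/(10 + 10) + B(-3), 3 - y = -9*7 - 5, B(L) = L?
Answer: 387/5 ≈ 77.400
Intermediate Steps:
y = 71 (y = 3 - (-9*7 - 5) = 3 - (-63 - 5) = 3 - 1*(-68) = 3 + 68 = 71)
d = -32/5 (d = -3 + (-8/(10 + 10) - 3) = -3 + (-8/20 - 3) = -3 + ((1/20)*(-8) - 3) = -3 + (-⅖ - 3) = -3 - 17/5 = -32/5 ≈ -6.4000)
y - d = 71 - 1*(-32/5) = 71 + 32/5 = 387/5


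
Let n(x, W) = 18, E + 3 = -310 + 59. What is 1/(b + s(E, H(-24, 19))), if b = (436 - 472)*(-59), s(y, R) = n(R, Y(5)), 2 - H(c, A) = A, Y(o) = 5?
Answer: 1/2142 ≈ 0.00046685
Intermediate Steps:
H(c, A) = 2 - A
E = -254 (E = -3 + (-310 + 59) = -3 - 251 = -254)
s(y, R) = 18
b = 2124 (b = -36*(-59) = 2124)
1/(b + s(E, H(-24, 19))) = 1/(2124 + 18) = 1/2142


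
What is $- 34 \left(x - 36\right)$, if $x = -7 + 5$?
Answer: $1292$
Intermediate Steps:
$x = -2$
$- 34 \left(x - 36\right) = - 34 \left(-2 - 36\right) = \left(-34\right) \left(-38\right) = 1292$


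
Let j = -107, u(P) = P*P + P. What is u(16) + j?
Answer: 165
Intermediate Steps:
u(P) = P + P**2 (u(P) = P**2 + P = P + P**2)
u(16) + j = 16*(1 + 16) - 107 = 16*17 - 107 = 272 - 107 = 165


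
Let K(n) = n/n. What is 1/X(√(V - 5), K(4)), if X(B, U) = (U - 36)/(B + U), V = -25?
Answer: -1/35 - I*√30/35 ≈ -0.028571 - 0.15649*I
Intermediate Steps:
K(n) = 1
X(B, U) = (-36 + U)/(B + U)
1/X(√(V - 5), K(4)) = 1/((-36 + 1)/(√(-25 - 5) + 1)) = 1/(-35/(√(-30) + 1)) = 1/(-35/(I*√30 + 1)) = 1/(-35/(1 + I*√30)) = -1/35 - I*√30/35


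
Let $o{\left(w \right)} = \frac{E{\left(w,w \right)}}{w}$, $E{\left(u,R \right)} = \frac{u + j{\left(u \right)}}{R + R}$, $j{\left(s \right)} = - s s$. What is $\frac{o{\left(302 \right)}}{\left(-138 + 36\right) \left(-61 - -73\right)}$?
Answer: $\frac{301}{739296} \approx 0.00040714$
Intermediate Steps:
$j{\left(s \right)} = - s^{2}$
$E{\left(u,R \right)} = \frac{u - u^{2}}{2 R}$ ($E{\left(u,R \right)} = \frac{u - u^{2}}{R + R} = \frac{u - u^{2}}{2 R}$)
$o{\left(w \right)} = \frac{\frac{1}{2} - \frac{w}{2}}{w}$ ($o{\left(w \right)} = \frac{\frac{1}{2} w \frac{1}{w} \left(1 - w\right)}{w} = \frac{\frac{1}{2} - \frac{w}{2}}{w}$)
$\frac{o{\left(302 \right)}}{\left(-138 + 36\right) \left(-61 - -73\right)} = \frac{\frac{1}{2} \cdot \frac{1}{302} \left(1 - 302\right)}{\left(-138 + 36\right) \left(-61 - -73\right)} = \frac{\frac{1}{2} \cdot \frac{1}{302} \left(1 - 302\right)}{\left(-102\right) \left(-61 + 73\right)} = \frac{\frac{1}{2} \cdot \frac{1}{302} \left(-301\right)}{\left(-102\right) 12} = - \frac{301}{604 \left(-1224\right)} = \left(- \frac{301}{604}\right) \left(- \frac{1}{1224}\right) = \frac{301}{739296}$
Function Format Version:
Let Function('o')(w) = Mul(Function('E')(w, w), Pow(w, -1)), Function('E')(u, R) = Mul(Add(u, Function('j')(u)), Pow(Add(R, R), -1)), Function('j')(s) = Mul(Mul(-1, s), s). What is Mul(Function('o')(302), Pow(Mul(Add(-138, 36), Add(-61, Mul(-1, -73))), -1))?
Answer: Rational(301, 739296) ≈ 0.00040714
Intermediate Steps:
Function('j')(s) = Mul(-1, Pow(s, 2))
Function('E')(u, R) = Mul(Rational(1, 2), Pow(R, -1), Add(u, Mul(-1, Pow(u, 2)))) (Function('E')(u, R) = Mul(Add(u, Mul(-1, Pow(u, 2))), Pow(Add(R, R), -1)) = Mul(Add(u, Mul(-1, Pow(u, 2))), Pow(Mul(2, R), -1)) = Mul(Add(u, Mul(-1, Pow(u, 2))), Mul(Rational(1, 2), Pow(R, -1))) = Mul(Rational(1, 2), Pow(R, -1), Add(u, Mul(-1, Pow(u, 2)))))
Function('o')(w) = Mul(Pow(w, -1), Add(Rational(1, 2), Mul(Rational(-1, 2), w))) (Function('o')(w) = Mul(Mul(Rational(1, 2), w, Pow(w, -1), Add(1, Mul(-1, w))), Pow(w, -1)) = Mul(Add(Rational(1, 2), Mul(Rational(-1, 2), w)), Pow(w, -1)) = Mul(Pow(w, -1), Add(Rational(1, 2), Mul(Rational(-1, 2), w))))
Mul(Function('o')(302), Pow(Mul(Add(-138, 36), Add(-61, Mul(-1, -73))), -1)) = Mul(Mul(Rational(1, 2), Pow(302, -1), Add(1, Mul(-1, 302))), Pow(Mul(Add(-138, 36), Add(-61, Mul(-1, -73))), -1)) = Mul(Mul(Rational(1, 2), Rational(1, 302), Add(1, -302)), Pow(Mul(-102, Add(-61, 73)), -1)) = Mul(Mul(Rational(1, 2), Rational(1, 302), -301), Pow(Mul(-102, 12), -1)) = Mul(Rational(-301, 604), Pow(-1224, -1)) = Mul(Rational(-301, 604), Rational(-1, 1224)) = Rational(301, 739296)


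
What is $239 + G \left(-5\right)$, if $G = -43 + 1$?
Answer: $449$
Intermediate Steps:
$G = -42$
$239 + G \left(-5\right) = 239 - -210 = 239 + 210 = 449$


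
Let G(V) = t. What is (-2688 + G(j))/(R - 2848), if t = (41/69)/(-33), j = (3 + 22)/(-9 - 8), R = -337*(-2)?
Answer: 6120617/4950198 ≈ 1.2364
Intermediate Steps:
R = 674
j = -25/17 (j = 25/(-17) = 25*(-1/17) = -25/17 ≈ -1.4706)
t = -41/2277 (t = (41*(1/69))*(-1/33) = (41/69)*(-1/33) = -41/2277 ≈ -0.018006)
G(V) = -41/2277
(-2688 + G(j))/(R - 2848) = (-2688 - 41/2277)/(674 - 2848) = -6120617/2277/(-2174) = -6120617/2277*(-1/2174) = 6120617/4950198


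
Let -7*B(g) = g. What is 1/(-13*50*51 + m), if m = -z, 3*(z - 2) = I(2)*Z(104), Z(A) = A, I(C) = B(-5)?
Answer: -21/696712 ≈ -3.0142e-5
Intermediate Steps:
B(g) = -g/7
I(C) = 5/7 (I(C) = -⅐*(-5) = 5/7)
z = 562/21 (z = 2 + ((5/7)*104)/3 = 2 + (⅓)*(520/7) = 2 + 520/21 = 562/21 ≈ 26.762)
m = -562/21 (m = -1*562/21 = -562/21 ≈ -26.762)
1/(-13*50*51 + m) = 1/(-13*50*51 - 562/21) = 1/(-650*51 - 562/21) = 1/(-33150 - 562/21) = 1/(-696712/21) = -21/696712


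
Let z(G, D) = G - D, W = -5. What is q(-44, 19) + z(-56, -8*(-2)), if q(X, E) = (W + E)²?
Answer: 124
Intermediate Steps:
q(X, E) = (-5 + E)²
q(-44, 19) + z(-56, -8*(-2)) = (-5 + 19)² + (-56 - (-8)*(-2)) = 14² + (-56 - 1*16) = 196 + (-56 - 16) = 196 - 72 = 124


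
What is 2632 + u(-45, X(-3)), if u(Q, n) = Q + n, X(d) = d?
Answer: 2584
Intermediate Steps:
2632 + u(-45, X(-3)) = 2632 + (-45 - 3) = 2632 - 48 = 2584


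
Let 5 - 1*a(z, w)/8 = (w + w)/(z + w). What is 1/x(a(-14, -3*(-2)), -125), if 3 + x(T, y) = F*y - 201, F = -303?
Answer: 1/37671 ≈ 2.6546e-5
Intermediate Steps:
a(z, w) = 40 - 16*w/(w + z) (a(z, w) = 40 - 8*(w + w)/(z + w) = 40 - 8*2*w/(w + z) = 40 - 16*w/(w + z))
x(T, y) = -204 - 303*y (x(T, y) = -3 + (-303*y - 201) = -3 + (-201 - 303*y) = -204 - 303*y)
1/x(a(-14, -3*(-2)), -125) = 1/(-204 - 303*(-125)) = 1/(-204 + 37875) = 1/37671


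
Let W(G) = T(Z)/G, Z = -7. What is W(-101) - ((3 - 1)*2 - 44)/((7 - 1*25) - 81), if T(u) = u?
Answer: -3347/9999 ≈ -0.33473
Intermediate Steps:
W(G) = -7/G
W(-101) - ((3 - 1)*2 - 44)/((7 - 1*25) - 81) = -7/(-101) - ((3 - 1)*2 - 44)/((7 - 1*25) - 81) = -7*(-1/101) - (2*2 - 44)/((7 - 25) - 81) = 7/101 - (4 - 44)/(-18 - 81) = 7/101 - (-40)/(-99) = 7/101 - (-1)*(-40)/99 = 7/101 - 1*40/99 = 7/101 - 40/99 = -3347/9999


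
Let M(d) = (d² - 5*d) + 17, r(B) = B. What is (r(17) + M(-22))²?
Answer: 394384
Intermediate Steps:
M(d) = 17 + d² - 5*d
(r(17) + M(-22))² = (17 + (17 + (-22)² - 5*(-22)))² = (17 + (17 + 484 + 110))² = (17 + 611)² = 628² = 394384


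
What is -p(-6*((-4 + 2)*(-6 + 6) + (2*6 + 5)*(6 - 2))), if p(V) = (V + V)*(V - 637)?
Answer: -852720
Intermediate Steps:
p(V) = 2*V*(-637 + V) (p(V) = (2*V)*(-637 + V) = 2*V*(-637 + V))
-p(-6*((-4 + 2)*(-6 + 6) + (2*6 + 5)*(6 - 2))) = -2*(-6*((-4 + 2)*(-6 + 6) + (2*6 + 5)*(6 - 2)))*(-637 - 6*((-4 + 2)*(-6 + 6) + (2*6 + 5)*(6 - 2))) = -2*(-6*(-2*0 + (12 + 5)*4))*(-637 - 6*(-2*0 + (12 + 5)*4)) = -2*(-6*(0 + 17*4))*(-637 - 6*(0 + 17*4)) = -2*(-6*(0 + 68))*(-637 - 6*(0 + 68)) = -2*(-6*68)*(-637 - 6*68) = -2*(-408)*(-637 - 408) = -2*(-408)*(-1045) = -1*852720 = -852720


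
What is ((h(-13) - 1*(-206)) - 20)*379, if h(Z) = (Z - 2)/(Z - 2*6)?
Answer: 353607/5 ≈ 70721.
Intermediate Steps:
h(Z) = (-2 + Z)/(-12 + Z) (h(Z) = (-2 + Z)/(Z - 12) = (-2 + Z)/(-12 + Z))
((h(-13) - 1*(-206)) - 20)*379 = (((-2 - 13)/(-12 - 13) - 1*(-206)) - 20)*379 = ((-15/(-25) + 206) - 20)*379 = ((-1/25*(-15) + 206) - 20)*379 = ((3/5 + 206) - 20)*379 = (1033/5 - 20)*379 = (933/5)*379 = 353607/5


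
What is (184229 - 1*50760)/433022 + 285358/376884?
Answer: 21733577809/20399882931 ≈ 1.0654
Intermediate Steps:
(184229 - 1*50760)/433022 + 285358/376884 = (184229 - 50760)*(1/433022) + 285358*(1/376884) = 133469*(1/433022) + 142679/188442 = 133469/433022 + 142679/188442 = 21733577809/20399882931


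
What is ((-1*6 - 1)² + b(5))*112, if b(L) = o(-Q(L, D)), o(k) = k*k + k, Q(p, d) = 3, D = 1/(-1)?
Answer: 6160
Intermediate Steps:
D = -1
o(k) = k + k² (o(k) = k² + k = k + k²)
b(L) = 6 (b(L) = (-1*3)*(1 - 1*3) = -3*(1 - 3) = -3*(-2) = 6)
((-1*6 - 1)² + b(5))*112 = ((-1*6 - 1)² + 6)*112 = ((-6 - 1)² + 6)*112 = ((-7)² + 6)*112 = (49 + 6)*112 = 55*112 = 6160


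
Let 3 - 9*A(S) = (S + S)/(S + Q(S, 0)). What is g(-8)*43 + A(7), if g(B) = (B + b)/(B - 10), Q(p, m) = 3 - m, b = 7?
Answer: 77/30 ≈ 2.5667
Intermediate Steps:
g(B) = (7 + B)/(-10 + B) (g(B) = (B + 7)/(B - 10) = (7 + B)/(-10 + B))
A(S) = 1/3 - 2*S/(9*(3 + S)) (A(S) = 1/3 - (S + S)/(9*(S + (3 - 1*0))) = 1/3 - 2*S/(9*(S + (3 + 0))) = 1/3 - 2*S/(9*(S + 3)) = 1/3 - 2*S/(9*(3 + S)))
g(-8)*43 + A(7) = ((7 - 8)/(-10 - 8))*43 + (9 + 7)/(9*(3 + 7)) = (-1/(-18))*43 + (1/9)*16/10 = -1/18*(-1)*43 + (1/9)*(1/10)*16 = (1/18)*43 + 8/45 = 43/18 + 8/45 = 77/30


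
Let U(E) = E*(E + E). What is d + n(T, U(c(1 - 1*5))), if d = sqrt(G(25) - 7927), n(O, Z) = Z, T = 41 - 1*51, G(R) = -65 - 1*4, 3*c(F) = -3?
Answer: 2 + 2*I*sqrt(1999) ≈ 2.0 + 89.42*I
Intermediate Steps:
c(F) = -1 (c(F) = (1/3)*(-3) = -1)
G(R) = -69 (G(R) = -65 - 4 = -69)
U(E) = 2*E**2 (U(E) = E*(2*E) = 2*E**2)
T = -10 (T = 41 - 51 = -10)
d = 2*I*sqrt(1999) (d = sqrt(-69 - 7927) = sqrt(-7996) = 2*I*sqrt(1999) ≈ 89.42*I)
d + n(T, U(c(1 - 1*5))) = 2*I*sqrt(1999) + 2*(-1)**2 = 2*I*sqrt(1999) + 2*1 = 2*I*sqrt(1999) + 2 = 2 + 2*I*sqrt(1999)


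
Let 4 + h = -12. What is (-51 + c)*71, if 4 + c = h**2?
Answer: 14271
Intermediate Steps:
h = -16 (h = -4 - 12 = -16)
c = 252 (c = -4 + (-16)**2 = -4 + 256 = 252)
(-51 + c)*71 = (-51 + 252)*71 = 201*71 = 14271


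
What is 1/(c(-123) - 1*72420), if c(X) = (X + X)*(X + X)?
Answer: -1/11904 ≈ -8.4005e-5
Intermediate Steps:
c(X) = 4*X**2 (c(X) = (2*X)*(2*X) = 4*X**2)
1/(c(-123) - 1*72420) = 1/(4*(-123)**2 - 1*72420) = 1/(4*15129 - 72420) = 1/(60516 - 72420) = 1/(-11904) = -1/11904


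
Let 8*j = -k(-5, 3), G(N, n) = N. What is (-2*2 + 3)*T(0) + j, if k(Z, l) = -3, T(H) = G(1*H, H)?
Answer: 3/8 ≈ 0.37500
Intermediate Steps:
T(H) = H (T(H) = 1*H = H)
j = 3/8 (j = (-1*(-3))/8 = (⅛)*3 = 3/8 ≈ 0.37500)
(-2*2 + 3)*T(0) + j = (-2*2 + 3)*0 + 3/8 = (-4 + 3)*0 + 3/8 = -1*0 + 3/8 = 0 + 3/8 = 3/8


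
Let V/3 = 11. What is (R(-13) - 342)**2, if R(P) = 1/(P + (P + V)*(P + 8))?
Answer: 1493590609/12769 ≈ 1.1697e+5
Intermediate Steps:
V = 33 (V = 3*11 = 33)
R(P) = 1/(P + (8 + P)*(33 + P)) (R(P) = 1/(P + (P + 33)*(P + 8)) = 1/(P + (33 + P)*(8 + P)) = 1/(P + (8 + P)*(33 + P)))
(R(-13) - 342)**2 = (1/(264 + (-13)**2 + 42*(-13)) - 342)**2 = (1/(264 + 169 - 546) - 342)**2 = (1/(-113) - 342)**2 = (-1/113 - 342)**2 = (-38647/113)**2 = 1493590609/12769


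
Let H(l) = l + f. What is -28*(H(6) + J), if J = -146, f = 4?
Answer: 3808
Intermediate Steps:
H(l) = 4 + l (H(l) = l + 4 = 4 + l)
-28*(H(6) + J) = -28*((4 + 6) - 146) = -28*(10 - 146) = -28*(-136) = 3808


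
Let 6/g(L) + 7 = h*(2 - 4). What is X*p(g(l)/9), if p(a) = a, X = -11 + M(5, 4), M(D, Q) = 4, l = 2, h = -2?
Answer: 14/9 ≈ 1.5556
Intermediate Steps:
g(L) = -2 (g(L) = 6/(-7 - 2*(2 - 4)) = 6/(-7 - 2*(-2)) = 6/(-7 + 4) = 6/(-3) = 6*(-⅓) = -2)
X = -7 (X = -11 + 4 = -7)
X*p(g(l)/9) = -(-14)/9 = -7*(-2/9) = 14/9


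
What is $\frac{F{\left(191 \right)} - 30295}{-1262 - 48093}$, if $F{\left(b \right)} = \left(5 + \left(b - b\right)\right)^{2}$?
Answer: $\frac{6054}{9871} \approx 0.61331$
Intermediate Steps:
$F{\left(b \right)} = 25$ ($F{\left(b \right)} = \left(5 + 0\right)^{2} = 5^{2} = 25$)
$\frac{F{\left(191 \right)} - 30295}{-1262 - 48093} = \frac{25 - 30295}{-1262 - 48093} = - \frac{30270}{-49355} = \left(-30270\right) \left(- \frac{1}{49355}\right) = \frac{6054}{9871}$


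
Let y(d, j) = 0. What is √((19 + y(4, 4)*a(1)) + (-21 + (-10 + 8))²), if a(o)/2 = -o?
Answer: 2*√137 ≈ 23.409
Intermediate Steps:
a(o) = -2*o (a(o) = 2*(-o) = -2*o)
√((19 + y(4, 4)*a(1)) + (-21 + (-10 + 8))²) = √((19 + 0*(-2*1)) + (-21 + (-10 + 8))²) = √((19 + 0*(-2)) + (-21 - 2)²) = √((19 + 0) + (-23)²) = √(19 + 529) = √548 = 2*√137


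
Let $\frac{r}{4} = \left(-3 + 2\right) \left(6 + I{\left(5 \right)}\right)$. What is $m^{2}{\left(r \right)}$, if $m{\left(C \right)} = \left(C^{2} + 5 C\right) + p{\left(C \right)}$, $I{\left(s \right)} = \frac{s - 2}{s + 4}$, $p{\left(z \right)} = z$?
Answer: $\frac{19430464}{81} \approx 2.3988 \cdot 10^{5}$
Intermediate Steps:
$I{\left(s \right)} = \frac{-2 + s}{4 + s}$
$r = - \frac{76}{3}$ ($r = 4 \left(-3 + 2\right) \left(6 + \frac{-2 + 5}{4 + 5}\right) = 4 \left(- (6 + \frac{1}{9} \cdot 3)\right) = 4 \left(- (6 + \frac{1}{3})\right) = 4 \left(\left(-1\right) \frac{19}{3}\right) = 4 \left(- \frac{19}{3}\right) = - \frac{76}{3} \approx -25.333$)
$m{\left(C \right)} = C^{2} + 6 C$ ($m{\left(C \right)} = \left(C^{2} + 5 C\right) + C = C^{2} + 6 C$)
$m^{2}{\left(r \right)} = \left(- \frac{76 \left(6 - \frac{76}{3}\right)}{3}\right)^{2} = \left(\left(- \frac{76}{3}\right) \left(- \frac{58}{3}\right)\right)^{2} = \left(\frac{4408}{9}\right)^{2} = \frac{19430464}{81}$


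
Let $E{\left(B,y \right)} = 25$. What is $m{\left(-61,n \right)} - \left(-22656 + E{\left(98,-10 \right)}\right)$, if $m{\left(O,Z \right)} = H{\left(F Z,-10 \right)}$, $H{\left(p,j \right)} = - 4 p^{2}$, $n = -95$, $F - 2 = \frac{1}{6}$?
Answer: $- \frac{1321546}{9} \approx -1.4684 \cdot 10^{5}$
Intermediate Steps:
$F = \frac{13}{6}$ ($F = 2 + \frac{1}{6} = \frac{13}{6} \approx 2.1667$)
$m{\left(O,Z \right)} = - \frac{169 Z^{2}}{9}$ ($m{\left(O,Z \right)} = - 4 \left(\frac{13 Z}{6}\right)^{2} = - 4 \frac{169 Z^{2}}{36} = - \frac{169 Z^{2}}{9}$)
$m{\left(-61,n \right)} - \left(-22656 + E{\left(98,-10 \right)}\right) = - \frac{169 \left(-95\right)^{2}}{9} + \left(22656 - 25\right) = \left(- \frac{169}{9}\right) 9025 + \left(22656 - 25\right) = - \frac{1525225}{9} + 22631 = - \frac{1321546}{9}$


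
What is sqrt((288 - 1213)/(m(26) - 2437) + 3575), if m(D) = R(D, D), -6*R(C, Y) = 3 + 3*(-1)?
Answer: 20*sqrt(53085171)/2437 ≈ 59.794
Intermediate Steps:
R(C, Y) = 0 (R(C, Y) = -(3 + 3*(-1))/6 = -(3 - 3)/6 = -1/6*0 = 0)
m(D) = 0
sqrt((288 - 1213)/(m(26) - 2437) + 3575) = sqrt((288 - 1213)/(0 - 2437) + 3575) = sqrt(-925/(-2437) + 3575) = sqrt(-925*(-1/2437) + 3575) = sqrt(925/2437 + 3575) = sqrt(8713200/2437) = 20*sqrt(53085171)/2437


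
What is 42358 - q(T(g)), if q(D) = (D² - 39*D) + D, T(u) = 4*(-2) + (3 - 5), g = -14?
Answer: 41878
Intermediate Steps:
T(u) = -10 (T(u) = -8 - 2 = -10)
q(D) = D² - 38*D
42358 - q(T(g)) = 42358 - (-10)*(-38 - 10) = 42358 - (-10)*(-48) = 42358 - 1*480 = 42358 - 480 = 41878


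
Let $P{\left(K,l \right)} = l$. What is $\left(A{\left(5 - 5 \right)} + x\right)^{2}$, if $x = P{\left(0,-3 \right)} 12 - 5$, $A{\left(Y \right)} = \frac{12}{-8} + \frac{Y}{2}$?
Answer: $\frac{7225}{4} \approx 1806.3$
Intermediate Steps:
$A{\left(Y \right)} = - \frac{3}{2} + \frac{Y}{2}$ ($A{\left(Y \right)} = 12 \left(- \frac{1}{8}\right) + Y \frac{1}{2} = - \frac{3}{2} + \frac{Y}{2}$)
$x = -41$ ($x = \left(-3\right) 12 - 5 = -36 - 5 = -41$)
$\left(A{\left(5 - 5 \right)} + x\right)^{2} = \left(\left(- \frac{3}{2} + \frac{5 - 5}{2}\right) - 41\right)^{2} = \left(\left(- \frac{3}{2} + \frac{1}{2} \cdot 0\right) - 41\right)^{2} = \left(\left(- \frac{3}{2} + 0\right) - 41\right)^{2} = \left(- \frac{3}{2} - 41\right)^{2} = \left(- \frac{85}{2}\right)^{2} = \frac{7225}{4}$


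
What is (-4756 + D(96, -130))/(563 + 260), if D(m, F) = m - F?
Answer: -4530/823 ≈ -5.5042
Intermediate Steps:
(-4756 + D(96, -130))/(563 + 260) = (-4756 + (96 - 1*(-130)))/(563 + 260) = (-4756 + (96 + 130))/823 = (-4756 + 226)*(1/823) = -4530*1/823 = -4530/823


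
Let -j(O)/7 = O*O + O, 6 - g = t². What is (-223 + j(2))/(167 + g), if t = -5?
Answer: -265/148 ≈ -1.7905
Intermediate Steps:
g = -19 (g = 6 - 1*(-5)² = 6 - 1*25 = 6 - 25 = -19)
j(O) = -7*O - 7*O² (j(O) = -7*(O*O + O) = -7*(O² + O) = -7*(O + O²) = -7*O - 7*O²)
(-223 + j(2))/(167 + g) = (-223 - 7*2*(1 + 2))/(167 - 19) = (-223 - 7*2*3)/148 = (-223 - 42)*(1/148) = -265*1/148 = -265/148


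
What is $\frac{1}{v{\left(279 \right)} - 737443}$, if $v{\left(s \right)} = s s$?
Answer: $- \frac{1}{659602} \approx -1.5161 \cdot 10^{-6}$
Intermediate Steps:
$v{\left(s \right)} = s^{2}$
$\frac{1}{v{\left(279 \right)} - 737443} = \frac{1}{279^{2} - 737443} = \frac{1}{77841 - 737443} = \frac{1}{-659602} = - \frac{1}{659602}$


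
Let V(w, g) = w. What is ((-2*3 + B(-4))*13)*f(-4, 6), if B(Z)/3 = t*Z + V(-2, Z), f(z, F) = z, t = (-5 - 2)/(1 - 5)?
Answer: 1716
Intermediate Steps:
t = 7/4 (t = -7/(-4) = -7*(-¼) = 7/4 ≈ 1.7500)
B(Z) = -6 + 21*Z/4 (B(Z) = 3*(7*Z/4 - 2) = 3*(-2 + 7*Z/4) = -6 + 21*Z/4)
((-2*3 + B(-4))*13)*f(-4, 6) = ((-2*3 + (-6 + (21/4)*(-4)))*13)*(-4) = ((-6 + (-6 - 21))*13)*(-4) = ((-6 - 27)*13)*(-4) = -33*13*(-4) = -429*(-4) = 1716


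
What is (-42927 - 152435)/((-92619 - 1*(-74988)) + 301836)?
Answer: -195362/284205 ≈ -0.68740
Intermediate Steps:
(-42927 - 152435)/((-92619 - 1*(-74988)) + 301836) = -195362/((-92619 + 74988) + 301836) = -195362/(-17631 + 301836) = -195362/284205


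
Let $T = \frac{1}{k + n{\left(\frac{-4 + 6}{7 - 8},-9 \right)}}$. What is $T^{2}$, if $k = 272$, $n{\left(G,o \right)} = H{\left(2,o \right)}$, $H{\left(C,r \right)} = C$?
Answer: $\frac{1}{75076} \approx 1.332 \cdot 10^{-5}$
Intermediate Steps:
$n{\left(G,o \right)} = 2$
$T = \frac{1}{274}$ ($T = \frac{1}{272 + 2} = \frac{1}{274} \approx 0.0036496$)
$T^{2} = \left(\frac{1}{274}\right)^{2} = \frac{1}{75076}$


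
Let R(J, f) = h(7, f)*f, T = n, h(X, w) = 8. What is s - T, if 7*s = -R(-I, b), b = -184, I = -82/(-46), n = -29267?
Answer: 206341/7 ≈ 29477.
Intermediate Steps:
I = 41/23 (I = -82*(-1/46) = 41/23 ≈ 1.7826)
T = -29267
R(J, f) = 8*f
s = 1472/7 (s = (-8*(-184))/7 = (-1*(-1472))/7 = (⅐)*1472 = 1472/7 ≈ 210.29)
s - T = 1472/7 - 1*(-29267) = 1472/7 + 29267 = 206341/7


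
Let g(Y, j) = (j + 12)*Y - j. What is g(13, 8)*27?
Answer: 6804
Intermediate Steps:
g(Y, j) = -j + Y*(12 + j) (g(Y, j) = (12 + j)*Y - j = Y*(12 + j) - j = -j + Y*(12 + j))
g(13, 8)*27 = (-1*8 + 12*13 + 13*8)*27 = (-8 + 156 + 104)*27 = 252*27 = 6804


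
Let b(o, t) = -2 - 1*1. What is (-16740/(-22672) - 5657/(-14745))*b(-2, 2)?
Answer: -93771701/27858220 ≈ -3.3660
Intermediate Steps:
b(o, t) = -3 (b(o, t) = -2 - 1 = -3)
(-16740/(-22672) - 5657/(-14745))*b(-2, 2) = (-16740/(-22672) - 5657/(-14745))*(-3) = (-16740*(-1/22672) - 5657*(-1/14745))*(-3) = (4185/5668 + 5657/14745)*(-3) = (93771701/83574660)*(-3) = -93771701/27858220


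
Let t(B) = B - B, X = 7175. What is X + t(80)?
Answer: 7175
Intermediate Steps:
t(B) = 0
X + t(80) = 7175 + 0 = 7175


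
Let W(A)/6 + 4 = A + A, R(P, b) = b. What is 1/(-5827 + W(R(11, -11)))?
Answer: -1/5983 ≈ -0.00016714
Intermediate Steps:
W(A) = -24 + 12*A (W(A) = -24 + 6*(A + A) = -24 + 6*(2*A) = -24 + 12*A)
1/(-5827 + W(R(11, -11))) = 1/(-5827 + (-24 + 12*(-11))) = 1/(-5827 + (-24 - 132)) = 1/(-5827 - 156) = 1/(-5983) = -1/5983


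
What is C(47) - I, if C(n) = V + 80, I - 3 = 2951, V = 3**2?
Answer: -2865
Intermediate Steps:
V = 9
I = 2954 (I = 3 + 2951 = 2954)
C(n) = 89 (C(n) = 9 + 80 = 89)
C(47) - I = 89 - 1*2954 = 89 - 2954 = -2865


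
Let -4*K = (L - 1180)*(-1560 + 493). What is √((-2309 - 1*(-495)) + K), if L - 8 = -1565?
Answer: I*√2927635/2 ≈ 855.52*I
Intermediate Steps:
L = -1557 (L = 8 - 1565 = -1557)
K = -2920379/4 (K = -(-1557 - 1180)*(-1560 + 493)/4 = -(-2737)*(-1067)/4 = -¼*2920379 = -2920379/4 ≈ -7.3010e+5)
√((-2309 - 1*(-495)) + K) = √((-2309 - 1*(-495)) - 2920379/4) = √((-2309 + 495) - 2920379/4) = √(-1814 - 2920379/4) = √(-2927635/4) = I*√2927635/2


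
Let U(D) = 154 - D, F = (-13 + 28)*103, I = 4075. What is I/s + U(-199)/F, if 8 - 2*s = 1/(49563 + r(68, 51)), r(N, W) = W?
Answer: 624867194083/613227495 ≈ 1019.0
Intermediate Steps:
F = 1545 (F = 15*103 = 1545)
s = 396911/99228 (s = 4 - 1/(2*(49563 + 51)) = 4 - ½/49614 = 4 - ½*1/49614 = 4 - 1/99228 = 396911/99228 ≈ 4.0000)
I/s + U(-199)/F = 4075/(396911/99228) + (154 - 1*(-199))/1545 = 4075*(99228/396911) + (154 + 199)*(1/1545) = 404354100/396911 + 353*(1/1545) = 404354100/396911 + 353/1545 = 624867194083/613227495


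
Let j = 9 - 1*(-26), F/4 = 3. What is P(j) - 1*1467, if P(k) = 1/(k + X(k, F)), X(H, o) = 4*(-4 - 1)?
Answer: -22004/15 ≈ -1466.9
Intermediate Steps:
F = 12 (F = 4*3 = 12)
X(H, o) = -20 (X(H, o) = 4*(-5) = -20)
j = 35 (j = 9 + 26 = 35)
P(k) = 1/(-20 + k) (P(k) = 1/(k - 20) = 1/(-20 + k))
P(j) - 1*1467 = 1/(-20 + 35) - 1*1467 = 1/15 - 1467 = -22004/15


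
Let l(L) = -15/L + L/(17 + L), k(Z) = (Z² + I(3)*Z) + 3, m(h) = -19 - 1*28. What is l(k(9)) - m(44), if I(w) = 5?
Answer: 299883/6278 ≈ 47.767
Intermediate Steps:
m(h) = -47 (m(h) = -19 - 28 = -47)
k(Z) = 3 + Z² + 5*Z (k(Z) = (Z² + 5*Z) + 3 = 3 + Z² + 5*Z)
l(k(9)) - m(44) = (-255 + (3 + 9² + 5*9)² - 15*(3 + 9² + 5*9))/((3 + 9² + 5*9)*(17 + (3 + 9² + 5*9))) - 1*(-47) = (-255 + (3 + 81 + 45)² - 15*(3 + 81 + 45))/((3 + 81 + 45)*(17 + (3 + 81 + 45))) + 47 = (-255 + 129² - 15*129)/(129*(17 + 129)) + 47 = (1/129)*(-255 + 16641 - 1935)/146 + 47 = (1/129)*(1/146)*14451 + 47 = 4817/6278 + 47 = 299883/6278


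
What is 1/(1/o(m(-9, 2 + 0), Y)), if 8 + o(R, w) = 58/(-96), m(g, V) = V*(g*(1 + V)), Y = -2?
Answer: -413/48 ≈ -8.6042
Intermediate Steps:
m(g, V) = V*g*(1 + V)
o(R, w) = -413/48 (o(R, w) = -8 + 58/(-96) = -8 + 58*(-1/96) = -8 - 29/48 = -413/48)
1/(1/o(m(-9, 2 + 0), Y)) = 1/(1/(-413/48)) = 1/(-48/413) = -413/48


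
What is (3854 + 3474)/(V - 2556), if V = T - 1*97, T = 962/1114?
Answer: -510212/184655 ≈ -2.7631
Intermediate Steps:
T = 481/557 (T = 962*(1/1114) = 481/557 ≈ 0.86355)
V = -53548/557 (V = 481/557 - 1*97 = 481/557 - 97 = -53548/557 ≈ -96.136)
(3854 + 3474)/(V - 2556) = (3854 + 3474)/(-53548/557 - 2556) = 7328/(-1477240/557) = 7328*(-557/1477240) = -510212/184655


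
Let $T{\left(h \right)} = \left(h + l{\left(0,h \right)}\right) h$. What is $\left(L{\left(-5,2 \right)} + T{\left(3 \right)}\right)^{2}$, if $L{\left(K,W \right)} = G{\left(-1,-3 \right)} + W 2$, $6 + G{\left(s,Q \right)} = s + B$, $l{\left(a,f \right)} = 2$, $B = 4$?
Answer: $256$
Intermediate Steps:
$G{\left(s,Q \right)} = -2 + s$ ($G{\left(s,Q \right)} = -6 + \left(s + 4\right) = -6 + \left(4 + s\right) = -2 + s$)
$L{\left(K,W \right)} = -3 + 2 W$ ($L{\left(K,W \right)} = \left(-2 - 1\right) + W 2 = -3 + 2 W$)
$T{\left(h \right)} = h \left(2 + h\right)$ ($T{\left(h \right)} = \left(h + 2\right) h = \left(2 + h\right) h = h \left(2 + h\right)$)
$\left(L{\left(-5,2 \right)} + T{\left(3 \right)}\right)^{2} = \left(\left(-3 + 2 \cdot 2\right) + 3 \left(2 + 3\right)\right)^{2} = \left(\left(-3 + 4\right) + 3 \cdot 5\right)^{2} = \left(1 + 15\right)^{2} = 16^{2} = 256$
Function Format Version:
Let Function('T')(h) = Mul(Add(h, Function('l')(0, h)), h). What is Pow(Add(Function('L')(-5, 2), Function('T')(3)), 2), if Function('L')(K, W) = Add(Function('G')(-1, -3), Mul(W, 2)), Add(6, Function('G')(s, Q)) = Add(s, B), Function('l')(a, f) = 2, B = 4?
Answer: 256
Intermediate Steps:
Function('G')(s, Q) = Add(-2, s) (Function('G')(s, Q) = Add(-6, Add(s, 4)) = Add(-6, Add(4, s)) = Add(-2, s))
Function('L')(K, W) = Add(-3, Mul(2, W)) (Function('L')(K, W) = Add(Add(-2, -1), Mul(W, 2)) = Add(-3, Mul(2, W)))
Function('T')(h) = Mul(h, Add(2, h)) (Function('T')(h) = Mul(Add(h, 2), h) = Mul(Add(2, h), h) = Mul(h, Add(2, h)))
Pow(Add(Function('L')(-5, 2), Function('T')(3)), 2) = Pow(Add(Add(-3, Mul(2, 2)), Mul(3, Add(2, 3))), 2) = Pow(Add(Add(-3, 4), Mul(3, 5)), 2) = Pow(Add(1, 15), 2) = Pow(16, 2) = 256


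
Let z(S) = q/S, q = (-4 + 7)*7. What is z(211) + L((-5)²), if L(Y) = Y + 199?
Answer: 47285/211 ≈ 224.10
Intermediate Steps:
q = 21 (q = 3*7 = 21)
L(Y) = 199 + Y
z(S) = 21/S
z(211) + L((-5)²) = 21/211 + (199 + (-5)²) = 21*(1/211) + (199 + 25) = 21/211 + 224 = 47285/211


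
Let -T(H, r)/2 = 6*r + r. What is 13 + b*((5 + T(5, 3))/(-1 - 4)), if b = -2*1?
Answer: -9/5 ≈ -1.8000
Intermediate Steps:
T(H, r) = -14*r (T(H, r) = -2*(6*r + r) = -14*r)
b = -2
13 + b*((5 + T(5, 3))/(-1 - 4)) = 13 - 2*(5 - 14*3)/(-1 - 4) = 13 - 2*(5 - 42)/(-5) = 13 - (-74)*(-1)/5 = 13 - 2*37/5 = 13 - 74/5 = -9/5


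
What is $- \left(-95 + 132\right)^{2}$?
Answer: $-1369$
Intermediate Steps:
$- \left(-95 + 132\right)^{2} = - 37^{2} = \left(-1\right) 1369 = -1369$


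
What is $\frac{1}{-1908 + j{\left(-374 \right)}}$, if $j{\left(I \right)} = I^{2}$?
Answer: $\frac{1}{137968} \approx 7.2481 \cdot 10^{-6}$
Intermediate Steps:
$\frac{1}{-1908 + j{\left(-374 \right)}} = \frac{1}{-1908 + \left(-374\right)^{2}} = \frac{1}{-1908 + 139876} = \frac{1}{137968}$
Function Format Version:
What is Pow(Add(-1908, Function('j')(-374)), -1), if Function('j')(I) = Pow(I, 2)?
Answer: Rational(1, 137968) ≈ 7.2481e-6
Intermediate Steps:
Pow(Add(-1908, Function('j')(-374)), -1) = Pow(Add(-1908, Pow(-374, 2)), -1) = Pow(Add(-1908, 139876), -1) = Pow(137968, -1) = Rational(1, 137968)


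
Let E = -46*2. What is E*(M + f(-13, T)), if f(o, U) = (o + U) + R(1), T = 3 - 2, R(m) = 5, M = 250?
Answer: -22356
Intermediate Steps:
E = -92
T = 1
f(o, U) = 5 + U + o (f(o, U) = (o + U) + 5 = (U + o) + 5 = 5 + U + o)
E*(M + f(-13, T)) = -92*(250 + (5 + 1 - 13)) = -92*(250 - 7) = -92*243 = -22356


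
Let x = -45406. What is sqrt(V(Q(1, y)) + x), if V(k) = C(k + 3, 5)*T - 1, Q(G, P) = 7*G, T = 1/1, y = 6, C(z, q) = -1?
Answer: 4*I*sqrt(2838) ≈ 213.09*I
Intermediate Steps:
T = 1
V(k) = -2 (V(k) = -1*1 - 1 = -1 - 1 = -2)
sqrt(V(Q(1, y)) + x) = sqrt(-2 - 45406) = sqrt(-45408) = 4*I*sqrt(2838)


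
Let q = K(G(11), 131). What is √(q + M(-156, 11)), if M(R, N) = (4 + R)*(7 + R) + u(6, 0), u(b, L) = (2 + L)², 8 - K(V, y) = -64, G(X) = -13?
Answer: 2*√5681 ≈ 150.74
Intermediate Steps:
K(V, y) = 72 (K(V, y) = 8 - 1*(-64) = 8 + 64 = 72)
q = 72
M(R, N) = 4 + (4 + R)*(7 + R) (M(R, N) = (4 + R)*(7 + R) + (2 + 0)² = (4 + R)*(7 + R) + 2² = (4 + R)*(7 + R) + 4 = 4 + (4 + R)*(7 + R))
√(q + M(-156, 11)) = √(72 + (32 + (-156)² + 11*(-156))) = √(72 + (32 + 24336 - 1716)) = √(72 + 22652) = √22724 = 2*√5681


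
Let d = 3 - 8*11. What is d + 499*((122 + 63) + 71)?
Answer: 127659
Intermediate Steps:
d = -85 (d = 3 - 88 = -85)
d + 499*((122 + 63) + 71) = -85 + 499*((122 + 63) + 71) = -85 + 499*(185 + 71) = -85 + 499*256 = -85 + 127744 = 127659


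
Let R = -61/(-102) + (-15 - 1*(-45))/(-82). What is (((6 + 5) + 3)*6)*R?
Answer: 13594/697 ≈ 19.504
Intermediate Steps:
R = 971/4182 (R = -61*(-1/102) + (-15 + 45)*(-1/82) = 61/102 + 30*(-1/82) = 61/102 - 15/41 = 971/4182 ≈ 0.23219)
(((6 + 5) + 3)*6)*R = (((6 + 5) + 3)*6)*(971/4182) = ((11 + 3)*6)*(971/4182) = (14*6)*(971/4182) = 84*(971/4182) = 13594/697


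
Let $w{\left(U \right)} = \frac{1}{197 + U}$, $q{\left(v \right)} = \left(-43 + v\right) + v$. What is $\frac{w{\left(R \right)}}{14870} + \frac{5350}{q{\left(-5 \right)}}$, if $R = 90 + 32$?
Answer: $- \frac{25377885447}{251407090} \approx -100.94$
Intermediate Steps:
$q{\left(v \right)} = -43 + 2 v$
$R = 122$
$\frac{w{\left(R \right)}}{14870} + \frac{5350}{q{\left(-5 \right)}} = \frac{1}{\left(197 + 122\right) 14870} + \frac{5350}{-43 + 2 \left(-5\right)} = \frac{1}{319} \cdot \frac{1}{14870} + \frac{5350}{-43 - 10} = \frac{1}{319} \cdot \frac{1}{14870} + \frac{5350}{-53} = \frac{1}{4743530} + 5350 \left(- \frac{1}{53}\right) = \frac{1}{4743530} - \frac{5350}{53} = - \frac{25377885447}{251407090}$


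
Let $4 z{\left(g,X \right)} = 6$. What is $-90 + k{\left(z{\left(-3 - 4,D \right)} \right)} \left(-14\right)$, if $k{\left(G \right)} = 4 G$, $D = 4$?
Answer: $-174$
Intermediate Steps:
$z{\left(g,X \right)} = \frac{3}{2}$ ($z{\left(g,X \right)} = \frac{1}{4} \cdot 6 = \frac{3}{2}$)
$-90 + k{\left(z{\left(-3 - 4,D \right)} \right)} \left(-14\right) = -90 + 4 \cdot \frac{3}{2} \left(-14\right) = -90 + 6 \left(-14\right) = -90 - 84 = -174$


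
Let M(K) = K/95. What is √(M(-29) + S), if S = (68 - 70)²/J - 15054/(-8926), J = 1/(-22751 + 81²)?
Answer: I*√11641221725643570/423985 ≈ 254.48*I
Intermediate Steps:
J = -1/16190 (J = 1/(-22751 + 6561) = 1/(-16190) = -1/16190 ≈ -6.1766e-5)
S = -289016353/4463 (S = (68 - 70)²/(-1/16190) - 15054/(-8926) = (-2)²*(-16190) - 15054*(-1/8926) = 4*(-16190) + 7527/4463 = -64760 + 7527/4463 = -289016353/4463 ≈ -64758.)
M(K) = K/95 (M(K) = K*(1/95) = K/95)
√(M(-29) + S) = √((1/95)*(-29) - 289016353/4463) = √(-29/95 - 289016353/4463) = √(-27456682962/423985) = I*√11641221725643570/423985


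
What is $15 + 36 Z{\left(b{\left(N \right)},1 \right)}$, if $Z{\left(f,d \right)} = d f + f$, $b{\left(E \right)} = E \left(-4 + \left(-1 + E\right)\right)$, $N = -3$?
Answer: $1743$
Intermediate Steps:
$b{\left(E \right)} = E \left(-5 + E\right)$
$Z{\left(f,d \right)} = f + d f$
$15 + 36 Z{\left(b{\left(N \right)},1 \right)} = 15 + 36 - 3 \left(-5 - 3\right) \left(1 + 1\right) = 15 + 36 \left(-3\right) \left(-8\right) 2 = 15 + 36 \cdot 24 \cdot 2 = 15 + 36 \cdot 48 = 15 + 1728 = 1743$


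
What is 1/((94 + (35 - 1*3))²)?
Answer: 1/15876 ≈ 6.2988e-5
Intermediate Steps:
1/((94 + (35 - 1*3))²) = 1/((94 + (35 - 3))²) = 1/((94 + 32)²) = 1/(126²) = 1/15876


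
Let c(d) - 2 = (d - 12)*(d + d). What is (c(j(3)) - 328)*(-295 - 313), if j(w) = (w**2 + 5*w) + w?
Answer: -294272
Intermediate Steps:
j(w) = w**2 + 6*w
c(d) = 2 + 2*d*(-12 + d) (c(d) = 2 + (d - 12)*(d + d) = 2 + (-12 + d)*(2*d) = 2 + 2*d*(-12 + d))
(c(j(3)) - 328)*(-295 - 313) = ((2 - 72*(6 + 3) + 2*(3*(6 + 3))**2) - 328)*(-295 - 313) = ((2 - 72*9 + 2*(3*9)**2) - 328)*(-608) = ((2 - 24*27 + 2*27**2) - 328)*(-608) = ((2 - 648 + 2*729) - 328)*(-608) = ((2 - 648 + 1458) - 328)*(-608) = (812 - 328)*(-608) = 484*(-608) = -294272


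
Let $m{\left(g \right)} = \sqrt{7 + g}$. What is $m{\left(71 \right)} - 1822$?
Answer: $-1822 + \sqrt{78} \approx -1813.2$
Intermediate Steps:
$m{\left(71 \right)} - 1822 = \sqrt{7 + 71} - 1822 = \sqrt{78} - 1822 = -1822 + \sqrt{78}$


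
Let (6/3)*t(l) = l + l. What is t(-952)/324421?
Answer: -952/324421 ≈ -0.0029345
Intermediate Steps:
t(l) = l (t(l) = (l + l)/2 = (2*l)/2 = l)
t(-952)/324421 = -952/324421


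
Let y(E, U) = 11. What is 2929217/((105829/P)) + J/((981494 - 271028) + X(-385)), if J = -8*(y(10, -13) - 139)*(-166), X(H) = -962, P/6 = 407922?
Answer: 39739719893626180/586610147 ≈ 6.7745e+7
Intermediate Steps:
P = 2447532 (P = 6*407922 = 2447532)
J = -169984 (J = -8*(11 - 139)*(-166) = -(-1024)*(-166) = -8*21248 = -169984)
2929217/((105829/P)) + J/((981494 - 271028) + X(-385)) = 2929217/((105829/2447532)) - 169984/((981494 - 271028) - 962) = 2929217/((105829*(1/2447532))) - 169984/(710466 - 962) = 2929217/(105829/2447532) - 169984/709504 = 2929217*(2447532/105829) - 169984*1/709504 = 7169352342444/105829 - 1328/5543 = 39739719893626180/586610147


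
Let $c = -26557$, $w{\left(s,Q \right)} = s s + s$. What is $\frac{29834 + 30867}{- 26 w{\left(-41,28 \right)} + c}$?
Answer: $- \frac{60701}{69197} \approx -0.87722$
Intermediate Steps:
$w{\left(s,Q \right)} = s + s^{2}$ ($w{\left(s,Q \right)} = s^{2} + s = s + s^{2}$)
$\frac{29834 + 30867}{- 26 w{\left(-41,28 \right)} + c} = \frac{29834 + 30867}{- 26 \left(- 41 \left(1 - 41\right)\right) - 26557} = \frac{60701}{- 26 \left(\left(-41\right) \left(-40\right)\right) - 26557} = \frac{60701}{\left(-26\right) 1640 - 26557} = \frac{60701}{-42640 - 26557} = \frac{60701}{-69197} = 60701 \left(- \frac{1}{69197}\right) = - \frac{60701}{69197}$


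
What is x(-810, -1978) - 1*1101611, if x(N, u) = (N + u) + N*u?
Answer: 497781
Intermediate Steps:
x(N, u) = N + u + N*u
x(-810, -1978) - 1*1101611 = (-810 - 1978 - 810*(-1978)) - 1*1101611 = (-810 - 1978 + 1602180) - 1101611 = 1599392 - 1101611 = 497781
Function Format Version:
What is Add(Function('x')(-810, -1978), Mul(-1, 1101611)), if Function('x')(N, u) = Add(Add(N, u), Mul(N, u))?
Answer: 497781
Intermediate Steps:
Function('x')(N, u) = Add(N, u, Mul(N, u))
Add(Function('x')(-810, -1978), Mul(-1, 1101611)) = Add(Add(-810, -1978, Mul(-810, -1978)), Mul(-1, 1101611)) = Add(Add(-810, -1978, 1602180), -1101611) = Add(1599392, -1101611) = 497781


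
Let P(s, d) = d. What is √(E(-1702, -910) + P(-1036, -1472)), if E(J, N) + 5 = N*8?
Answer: 3*I*√973 ≈ 93.579*I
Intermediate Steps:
E(J, N) = -5 + 8*N (E(J, N) = -5 + N*8 = -5 + 8*N)
√(E(-1702, -910) + P(-1036, -1472)) = √((-5 + 8*(-910)) - 1472) = √((-5 - 7280) - 1472) = √(-7285 - 1472) = √(-8757) = 3*I*√973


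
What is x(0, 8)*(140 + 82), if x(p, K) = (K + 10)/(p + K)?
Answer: 999/2 ≈ 499.50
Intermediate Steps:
x(p, K) = (10 + K)/(K + p)
x(0, 8)*(140 + 82) = ((10 + 8)/(8 + 0))*(140 + 82) = (18/8)*222 = ((⅛)*18)*222 = (9/4)*222 = 999/2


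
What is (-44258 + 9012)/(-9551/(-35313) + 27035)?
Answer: -622320999/477348253 ≈ -1.3037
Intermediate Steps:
(-44258 + 9012)/(-9551/(-35313) + 27035) = -35246/(-9551*(-1/35313) + 27035) = -35246/(9551/35313 + 27035) = -35246/954696506/35313 = -35246*35313/954696506 = -622320999/477348253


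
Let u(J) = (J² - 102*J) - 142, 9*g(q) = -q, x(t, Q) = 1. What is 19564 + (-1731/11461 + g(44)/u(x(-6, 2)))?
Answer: 490372428335/25065207 ≈ 19564.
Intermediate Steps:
g(q) = -q/9 (g(q) = (-q)/9 = -q/9)
u(J) = -142 + J² - 102*J
19564 + (-1731/11461 + g(44)/u(x(-6, 2))) = 19564 + (-1731/11461 + (-⅑*44)/(-142 + 1² - 102*1)) = 19564 + (-1731*1/11461 - 44/(9*(-142 + 1 - 102))) = 19564 + (-1731/11461 - 44/9/(-243)) = 19564 + (-1731/11461 - 44/9*(-1/243)) = 19564 + (-1731/11461 + 44/2187) = 19564 - 3281413/25065207 = 490372428335/25065207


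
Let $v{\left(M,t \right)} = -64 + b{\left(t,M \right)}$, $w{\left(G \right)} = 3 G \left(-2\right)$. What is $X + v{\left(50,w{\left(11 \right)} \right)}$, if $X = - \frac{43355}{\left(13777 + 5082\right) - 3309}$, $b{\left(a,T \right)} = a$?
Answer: $- \frac{412971}{3110} \approx -132.79$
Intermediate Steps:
$w{\left(G \right)} = - 6 G$
$v{\left(M,t \right)} = -64 + t$
$X = - \frac{8671}{3110}$ ($X = - \frac{43355}{18859 - 3309} = - \frac{43355}{15550} = \left(-43355\right) \frac{1}{15550} = - \frac{8671}{3110} \approx -2.7881$)
$X + v{\left(50,w{\left(11 \right)} \right)} = - \frac{8671}{3110} - 130 = - \frac{412971}{3110}$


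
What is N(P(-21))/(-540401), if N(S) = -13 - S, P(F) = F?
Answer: -8/540401 ≈ -1.4804e-5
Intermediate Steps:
N(P(-21))/(-540401) = (-13 - 1*(-21))/(-540401) = (-13 + 21)*(-1/540401) = 8*(-1/540401) = -8/540401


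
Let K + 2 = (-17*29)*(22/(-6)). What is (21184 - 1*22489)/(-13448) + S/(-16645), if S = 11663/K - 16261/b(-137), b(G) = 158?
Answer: 1970155459195/19158319977656 ≈ 0.10284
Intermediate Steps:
K = 5417/3 (K = -2 + (-17*29)*(22/(-6)) = -2 - 10846*(-1)/6 = -2 - 493*(-11/3) = -2 + 5423/3 = 5417/3 ≈ 1805.7)
S = -82557575/855886 (S = 11663/(5417/3) - 16261/158 = 11663*(3/5417) - 16261*1/158 = 34989/5417 - 16261/158 = -82557575/855886 ≈ -96.459)
(21184 - 1*22489)/(-13448) + S/(-16645) = (21184 - 1*22489)/(-13448) - 82557575/855886/(-16645) = (21184 - 22489)*(-1/13448) - 82557575/855886*(-1/16645) = -1305*(-1/13448) + 16511515/2849244494 = 1305/13448 + 16511515/2849244494 = 1970155459195/19158319977656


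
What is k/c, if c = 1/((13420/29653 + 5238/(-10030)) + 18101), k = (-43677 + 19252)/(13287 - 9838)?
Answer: -13149372848410380/102580016591 ≈ -1.2819e+5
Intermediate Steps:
k = -24425/3449 ≈ -7.0818
c = 148709795/2691785639388 (c = 1/((13420*(1/29653) + 5238*(-1/10030)) + 18101) = 1/((13420/29653 - 2619/5015) + 18101) = 1/(-10359907/148709795 + 18101) = 1/(2691785639388/148709795) = 148709795/2691785639388 ≈ 5.5246e-5)
k/c = -24425/(3449*148709795/2691785639388) = -24425/3449*2691785639388/148709795 = -13149372848410380/102580016591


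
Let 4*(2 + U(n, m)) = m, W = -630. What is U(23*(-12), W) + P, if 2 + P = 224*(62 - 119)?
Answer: -25859/2 ≈ -12930.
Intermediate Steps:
U(n, m) = -2 + m/4
P = -12770 (P = -2 + 224*(62 - 119) = -2 + 224*(-57) = -2 - 12768 = -12770)
U(23*(-12), W) + P = (-2 + (1/4)*(-630)) - 12770 = (-2 - 315/2) - 12770 = -319/2 - 12770 = -25859/2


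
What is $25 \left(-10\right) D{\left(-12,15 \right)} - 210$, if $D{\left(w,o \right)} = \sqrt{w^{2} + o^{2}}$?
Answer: $-210 - 750 \sqrt{41} \approx -5012.3$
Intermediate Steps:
$D{\left(w,o \right)} = \sqrt{o^{2} + w^{2}}$
$25 \left(-10\right) D{\left(-12,15 \right)} - 210 = 25 \left(-10\right) \sqrt{15^{2} + \left(-12\right)^{2}} - 210 = - 250 \sqrt{225 + 144} - 210 = - 250 \sqrt{369} - 210 = - 250 \cdot 3 \sqrt{41} - 210 = - 750 \sqrt{41} - 210 = -210 - 750 \sqrt{41}$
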